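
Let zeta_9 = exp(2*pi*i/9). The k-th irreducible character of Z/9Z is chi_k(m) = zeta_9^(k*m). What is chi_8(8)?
chi_8(8) = zeta_9^64 = exp(2*I*pi/9)

chi_8(8) = zeta_9^(8*8) = zeta_9^64. Since zeta_9^9 = 1, this equals zeta_9^1 = exp(2*pi*i*1/9) = exp(2*I*pi/9).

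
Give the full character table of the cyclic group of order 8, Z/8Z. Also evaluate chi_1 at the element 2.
Character table of Z/8Z (irreps indexed chi_0,...,chi_7 with chi_k(m) = zeta_8^(k*m), zeta_8 = exp(2*pi*i/8)):
  irrep \ class  {0} (size 1)  {1} (size 1)    {2} (size 1)  {3} (size 1)    {4} (size 1)  {5} (size 1)    {6} (size 1)  {7} (size 1)  
  chi_0          1             1               1             1               1             1               1             1             
  chi_1          1             exp(I*pi/4)     I             exp(3*I*pi/4)   -1            exp(-3*I*pi/4)  -I            exp(-I*pi/4)  
  chi_2          1             I               -1            -I              1             I               -1            -I            
  chi_3          1             exp(3*I*pi/4)   -I            exp(I*pi/4)     -1            exp(-I*pi/4)    I             exp(-3*I*pi/4)
  chi_4          1             -1              1             -1              1             -1              1             -1            
  chi_5          1             exp(-3*I*pi/4)  I             exp(-I*pi/4)    -1            exp(I*pi/4)     -I            exp(3*I*pi/4) 
  chi_6          1             -I              -1            I               1             -I              -1            I             
  chi_7          1             exp(-I*pi/4)    -I            exp(-3*I*pi/4)  -1            exp(3*I*pi/4)   I             exp(I*pi/4)   

Spot check: chi_1(2) = zeta_8^(1*2) = zeta_8^2 = I.

Working: Z/8Z is abelian, so all 8 irreducible complex representations are 1-dimensional. They are given by chi_k(m) = zeta_8^(k*m) for k = 0,...,7. Row orthogonality: sum_m chi_k(m) conj(chi_l(m)) = 8 * [k = l].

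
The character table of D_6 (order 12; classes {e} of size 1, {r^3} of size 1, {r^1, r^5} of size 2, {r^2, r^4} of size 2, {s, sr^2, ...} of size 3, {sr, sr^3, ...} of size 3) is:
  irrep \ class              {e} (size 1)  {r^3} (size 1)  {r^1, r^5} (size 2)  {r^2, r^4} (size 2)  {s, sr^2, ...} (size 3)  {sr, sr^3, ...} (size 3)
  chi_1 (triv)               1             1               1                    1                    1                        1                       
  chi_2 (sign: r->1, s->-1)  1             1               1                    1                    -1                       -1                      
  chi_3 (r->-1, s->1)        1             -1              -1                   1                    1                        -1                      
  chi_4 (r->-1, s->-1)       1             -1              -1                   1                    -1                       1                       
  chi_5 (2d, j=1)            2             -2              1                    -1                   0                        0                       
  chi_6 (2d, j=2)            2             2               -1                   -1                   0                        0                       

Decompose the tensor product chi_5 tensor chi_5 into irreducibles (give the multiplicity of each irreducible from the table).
chi_5 tensor chi_5 = chi_1 + chi_2 + chi_6 (all other irreducibles have multiplicity 0).

Working: The character of a tensor product is the pointwise product (chi_5 * chi_5)(C) = chi_5(C) * chi_5(C):
  {e}: (2)*(2), {r^3}: (-2)*(-2), {r^1, r^5}: (1)*(1), {r^2, r^4}: (-1)*(-1), {s, sr^2, ...}: (0)*(0), {sr, sr^3, ...}: (0)*(0)
so (chi_5 * chi_5) takes values
  {e} -> 4, {r^3} -> 4, {r^1, r^5} -> 1, {r^2, r^4} -> 1, {s, sr^2, ...} -> 0, {sr, sr^3, ...} -> 0.
Now take the inner product of this character with each irreducible chi from the table, <chi_5*chi_5, chi> = (1/12) sum_C |C| (chi_5*chi_5)(C) conj(chi(C)):
  <chi_5*chi_5, chi_1> = (1/12)[1*(4)*conj(1) + 1*(4)*conj(1) + 2*(1)*conj(1) + 2*(1)*conj(1) + 3*(0)*conj(1) + 3*(0)*conj(1)]
      = (1/12)[(4) + (4) + (2) + (2) + (0) + (0)] = 12/12 = 1
  <chi_5*chi_5, chi_2> = (1/12)[1*(4)*conj(1) + 1*(4)*conj(1) + 2*(1)*conj(1) + 2*(1)*conj(1) + 3*(0)*conj(-1) + 3*(0)*conj(-1)]
      = (1/12)[(4) + (4) + (2) + (2) + (0) + (0)] = 12/12 = 1
  <chi_5*chi_5, chi_3> = (1/12)[1*(4)*conj(1) + 1*(4)*conj(-1) + 2*(1)*conj(-1) + 2*(1)*conj(1) + 3*(0)*conj(1) + 3*(0)*conj(-1)]
      = (1/12)[(4) + (-4) + (-2) + (2) + (0) + (0)] = 0/12 = 0
  <chi_5*chi_5, chi_4> = (1/12)[1*(4)*conj(1) + 1*(4)*conj(-1) + 2*(1)*conj(-1) + 2*(1)*conj(1) + 3*(0)*conj(-1) + 3*(0)*conj(1)]
      = (1/12)[(4) + (-4) + (-2) + (2) + (0) + (0)] = 0/12 = 0
  <chi_5*chi_5, chi_5> = (1/12)[1*(4)*conj(2) + 1*(4)*conj(-2) + 2*(1)*conj(1) + 2*(1)*conj(-1) + 3*(0)*conj(0) + 3*(0)*conj(0)]
      = (1/12)[(8) + (-8) + (2) + (-2) + (0) + (0)] = 0/12 = 0
  <chi_5*chi_5, chi_6> = (1/12)[1*(4)*conj(2) + 1*(4)*conj(2) + 2*(1)*conj(-1) + 2*(1)*conj(-1) + 3*(0)*conj(0) + 3*(0)*conj(0)]
      = (1/12)[(8) + (8) + (-2) + (-2) + (0) + (0)] = 12/12 = 1
Hence the multiplicities are chi_1: 1, chi_2: 1, chi_6: 1. Dimension check: dim(chi_5)*dim(chi_5) = 2*2 = 4 and sum (mult * dim) = 1*1 + 1*1 + 1*2 = 4.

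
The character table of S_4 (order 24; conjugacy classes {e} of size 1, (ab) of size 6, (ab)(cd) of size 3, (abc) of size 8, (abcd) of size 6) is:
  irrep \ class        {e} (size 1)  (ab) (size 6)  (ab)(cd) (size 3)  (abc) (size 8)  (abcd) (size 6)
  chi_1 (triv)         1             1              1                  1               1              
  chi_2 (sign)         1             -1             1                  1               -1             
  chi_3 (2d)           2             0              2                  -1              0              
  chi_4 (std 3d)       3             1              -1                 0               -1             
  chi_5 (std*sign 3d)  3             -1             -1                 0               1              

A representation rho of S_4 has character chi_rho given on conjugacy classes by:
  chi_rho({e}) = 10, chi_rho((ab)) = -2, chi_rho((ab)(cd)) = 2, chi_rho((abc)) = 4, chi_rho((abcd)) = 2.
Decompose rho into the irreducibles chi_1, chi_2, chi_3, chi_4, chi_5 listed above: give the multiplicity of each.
Multiplicities: chi_1: 2, chi_2: 2, chi_3: 0, chi_4: 0, chi_5: 2.

Details: Use <chi_rho, chi> = (1/|G|) sum_C |C| * chi_rho(C) * conj(chi(C)) with |G| = 24 for each irreducible chi in the table:
  <chi_rho, chi_1> = (1/24)[1*(10)*conj(1) + 6*(-2)*conj(1) + 3*(2)*conj(1) + 8*(4)*conj(1) + 6*(2)*conj(1)]
      = (1/24)[(10) + (-12) + (6) + (32) + (12)] = 48/24 = 2
  <chi_rho, chi_2> = (1/24)[1*(10)*conj(1) + 6*(-2)*conj(-1) + 3*(2)*conj(1) + 8*(4)*conj(1) + 6*(2)*conj(-1)]
      = (1/24)[(10) + (12) + (6) + (32) + (-12)] = 48/24 = 2
  <chi_rho, chi_3> = (1/24)[1*(10)*conj(2) + 6*(-2)*conj(0) + 3*(2)*conj(2) + 8*(4)*conj(-1) + 6*(2)*conj(0)]
      = (1/24)[(20) + (0) + (12) + (-32) + (0)] = 0/24 = 0
  <chi_rho, chi_4> = (1/24)[1*(10)*conj(3) + 6*(-2)*conj(1) + 3*(2)*conj(-1) + 8*(4)*conj(0) + 6*(2)*conj(-1)]
      = (1/24)[(30) + (-12) + (-6) + (0) + (-12)] = 0/24 = 0
  <chi_rho, chi_5> = (1/24)[1*(10)*conj(3) + 6*(-2)*conj(-1) + 3*(2)*conj(-1) + 8*(4)*conj(0) + 6*(2)*conj(1)]
      = (1/24)[(30) + (12) + (-6) + (0) + (12)] = 48/24 = 2
Dimension check: dim(rho) = sum (mult * dim) = 2*1 + 2*1 + 0*2 + 0*3 + 2*3 = 10 = chi_rho(e) = 10.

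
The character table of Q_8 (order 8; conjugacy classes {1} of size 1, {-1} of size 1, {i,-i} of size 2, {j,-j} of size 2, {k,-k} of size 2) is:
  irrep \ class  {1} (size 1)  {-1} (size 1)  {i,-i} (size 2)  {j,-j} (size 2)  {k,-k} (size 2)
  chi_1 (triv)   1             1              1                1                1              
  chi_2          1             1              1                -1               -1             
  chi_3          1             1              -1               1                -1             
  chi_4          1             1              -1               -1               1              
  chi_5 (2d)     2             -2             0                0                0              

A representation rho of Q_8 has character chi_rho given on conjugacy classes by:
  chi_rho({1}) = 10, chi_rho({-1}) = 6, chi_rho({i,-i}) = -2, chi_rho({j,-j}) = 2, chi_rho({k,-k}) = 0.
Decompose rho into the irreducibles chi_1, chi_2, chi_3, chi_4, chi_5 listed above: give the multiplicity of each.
Multiplicities: chi_1: 2, chi_2: 1, chi_3: 3, chi_4: 2, chi_5: 1.

Derivation: Use <chi_rho, chi> = (1/|G|) sum_C |C| * chi_rho(C) * conj(chi(C)) with |G| = 8 for each irreducible chi in the table:
  <chi_rho, chi_1> = (1/8)[1*(10)*conj(1) + 1*(6)*conj(1) + 2*(-2)*conj(1) + 2*(2)*conj(1) + 2*(0)*conj(1)]
      = (1/8)[(10) + (6) + (-4) + (4) + (0)] = 16/8 = 2
  <chi_rho, chi_2> = (1/8)[1*(10)*conj(1) + 1*(6)*conj(1) + 2*(-2)*conj(1) + 2*(2)*conj(-1) + 2*(0)*conj(-1)]
      = (1/8)[(10) + (6) + (-4) + (-4) + (0)] = 8/8 = 1
  <chi_rho, chi_3> = (1/8)[1*(10)*conj(1) + 1*(6)*conj(1) + 2*(-2)*conj(-1) + 2*(2)*conj(1) + 2*(0)*conj(-1)]
      = (1/8)[(10) + (6) + (4) + (4) + (0)] = 24/8 = 3
  <chi_rho, chi_4> = (1/8)[1*(10)*conj(1) + 1*(6)*conj(1) + 2*(-2)*conj(-1) + 2*(2)*conj(-1) + 2*(0)*conj(1)]
      = (1/8)[(10) + (6) + (4) + (-4) + (0)] = 16/8 = 2
  <chi_rho, chi_5> = (1/8)[1*(10)*conj(2) + 1*(6)*conj(-2) + 2*(-2)*conj(0) + 2*(2)*conj(0) + 2*(0)*conj(0)]
      = (1/8)[(20) + (-12) + (0) + (0) + (0)] = 8/8 = 1
Dimension check: dim(rho) = sum (mult * dim) = 2*1 + 1*1 + 3*1 + 2*1 + 1*2 = 10 = chi_rho(e) = 10.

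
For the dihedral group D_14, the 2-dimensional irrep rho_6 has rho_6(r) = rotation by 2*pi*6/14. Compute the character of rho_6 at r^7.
chi_{rho_6}(r^7) = 2*cos(2*pi*6*7/14) = 2

Derivation: rho_6(r^7) is rotation by angle 2*pi*6*7/14, whose trace is 2*cos(2*pi*6*7/14) = 2.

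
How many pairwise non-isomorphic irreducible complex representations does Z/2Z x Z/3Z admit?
6

Solution. The number of irreducible complex representations of a finite group equals its number of conjugacy classes. Z/2Z x Z/3Z is abelian of order 6, so every element is its own conjugacy class: 6 classes, so Z/2Z x Z/3Z (order 6) has exactly 6 irreducible complex representations.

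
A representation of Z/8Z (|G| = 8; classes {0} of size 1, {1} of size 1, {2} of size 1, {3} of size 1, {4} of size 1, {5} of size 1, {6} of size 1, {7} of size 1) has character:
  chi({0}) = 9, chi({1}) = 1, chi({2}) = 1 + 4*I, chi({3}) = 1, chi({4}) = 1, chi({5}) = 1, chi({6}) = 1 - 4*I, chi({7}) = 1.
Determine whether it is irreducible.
Not irreducible (reducible): <chi, chi> = 15 > 1.

Why: <chi, chi> = (1/|G|) sum_C |C| * |chi(C)|^2 = (1/8)[1*|9|^2 + 1*|1|^2 + 1*|1 + 4*I|^2 + 1*|1|^2 + 1*|1|^2 + 1*|1|^2 + 1*|1 - 4*I|^2 + 1*|1|^2]
  = (1/8)[(81) + (1) + (17) + (1) + (1) + (1) + (17) + (1)] = 120/8 = 15.
(Exp terms are combined using exp(i*s)*conj(exp(i*t)) = exp(i*(s-t)), and sums of them are collapsed using the identity that for every m > 1 the m distinct m-th roots of unity sum to 0, e.g. 1 + exp(2*I*pi/3) + exp(-2*I*pi/3) = 0.)
A character is irreducible iff <chi, chi> = 1, so this representation is reducible.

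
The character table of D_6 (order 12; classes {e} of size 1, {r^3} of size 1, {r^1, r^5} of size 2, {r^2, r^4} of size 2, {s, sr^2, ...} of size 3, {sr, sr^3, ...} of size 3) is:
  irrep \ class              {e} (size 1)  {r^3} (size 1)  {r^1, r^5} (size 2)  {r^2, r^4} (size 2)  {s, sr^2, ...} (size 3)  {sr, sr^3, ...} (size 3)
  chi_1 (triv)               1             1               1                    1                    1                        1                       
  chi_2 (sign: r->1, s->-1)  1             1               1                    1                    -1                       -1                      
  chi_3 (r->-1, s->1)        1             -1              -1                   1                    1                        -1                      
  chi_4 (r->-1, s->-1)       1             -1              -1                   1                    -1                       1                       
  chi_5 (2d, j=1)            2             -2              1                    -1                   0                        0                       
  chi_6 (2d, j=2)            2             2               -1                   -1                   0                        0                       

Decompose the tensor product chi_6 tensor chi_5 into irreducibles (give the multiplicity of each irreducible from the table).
chi_6 tensor chi_5 = chi_3 + chi_4 + chi_5 (all other irreducibles have multiplicity 0).

Proof sketch: The character of a tensor product is the pointwise product (chi_6 * chi_5)(C) = chi_6(C) * chi_5(C):
  {e}: (2)*(2), {r^3}: (2)*(-2), {r^1, r^5}: (-1)*(1), {r^2, r^4}: (-1)*(-1), {s, sr^2, ...}: (0)*(0), {sr, sr^3, ...}: (0)*(0)
so (chi_6 * chi_5) takes values
  {e} -> 4, {r^3} -> -4, {r^1, r^5} -> -1, {r^2, r^4} -> 1, {s, sr^2, ...} -> 0, {sr, sr^3, ...} -> 0.
Now take the inner product of this character with each irreducible chi from the table, <chi_6*chi_5, chi> = (1/12) sum_C |C| (chi_6*chi_5)(C) conj(chi(C)):
  <chi_6*chi_5, chi_1> = (1/12)[1*(4)*conj(1) + 1*(-4)*conj(1) + 2*(-1)*conj(1) + 2*(1)*conj(1) + 3*(0)*conj(1) + 3*(0)*conj(1)]
      = (1/12)[(4) + (-4) + (-2) + (2) + (0) + (0)] = 0/12 = 0
  <chi_6*chi_5, chi_2> = (1/12)[1*(4)*conj(1) + 1*(-4)*conj(1) + 2*(-1)*conj(1) + 2*(1)*conj(1) + 3*(0)*conj(-1) + 3*(0)*conj(-1)]
      = (1/12)[(4) + (-4) + (-2) + (2) + (0) + (0)] = 0/12 = 0
  <chi_6*chi_5, chi_3> = (1/12)[1*(4)*conj(1) + 1*(-4)*conj(-1) + 2*(-1)*conj(-1) + 2*(1)*conj(1) + 3*(0)*conj(1) + 3*(0)*conj(-1)]
      = (1/12)[(4) + (4) + (2) + (2) + (0) + (0)] = 12/12 = 1
  <chi_6*chi_5, chi_4> = (1/12)[1*(4)*conj(1) + 1*(-4)*conj(-1) + 2*(-1)*conj(-1) + 2*(1)*conj(1) + 3*(0)*conj(-1) + 3*(0)*conj(1)]
      = (1/12)[(4) + (4) + (2) + (2) + (0) + (0)] = 12/12 = 1
  <chi_6*chi_5, chi_5> = (1/12)[1*(4)*conj(2) + 1*(-4)*conj(-2) + 2*(-1)*conj(1) + 2*(1)*conj(-1) + 3*(0)*conj(0) + 3*(0)*conj(0)]
      = (1/12)[(8) + (8) + (-2) + (-2) + (0) + (0)] = 12/12 = 1
  <chi_6*chi_5, chi_6> = (1/12)[1*(4)*conj(2) + 1*(-4)*conj(2) + 2*(-1)*conj(-1) + 2*(1)*conj(-1) + 3*(0)*conj(0) + 3*(0)*conj(0)]
      = (1/12)[(8) + (-8) + (2) + (-2) + (0) + (0)] = 0/12 = 0
Hence the multiplicities are chi_3: 1, chi_4: 1, chi_5: 1. Dimension check: dim(chi_6)*dim(chi_5) = 2*2 = 4 and sum (mult * dim) = 1*1 + 1*1 + 1*2 = 4.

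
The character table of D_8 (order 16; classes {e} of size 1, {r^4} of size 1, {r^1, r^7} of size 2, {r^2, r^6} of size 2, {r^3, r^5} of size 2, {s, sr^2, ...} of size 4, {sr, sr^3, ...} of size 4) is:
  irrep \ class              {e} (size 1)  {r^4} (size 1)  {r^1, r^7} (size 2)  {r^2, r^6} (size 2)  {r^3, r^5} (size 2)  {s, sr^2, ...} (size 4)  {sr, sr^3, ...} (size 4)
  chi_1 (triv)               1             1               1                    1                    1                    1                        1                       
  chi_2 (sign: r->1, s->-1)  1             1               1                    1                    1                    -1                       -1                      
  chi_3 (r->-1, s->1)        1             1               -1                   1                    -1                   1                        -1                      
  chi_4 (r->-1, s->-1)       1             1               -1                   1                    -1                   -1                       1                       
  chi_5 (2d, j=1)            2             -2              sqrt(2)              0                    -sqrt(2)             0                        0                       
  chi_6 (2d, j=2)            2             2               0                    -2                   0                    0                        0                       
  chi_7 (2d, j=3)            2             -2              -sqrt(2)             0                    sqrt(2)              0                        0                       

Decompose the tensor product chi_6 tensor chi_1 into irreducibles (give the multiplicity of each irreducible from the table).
chi_6 tensor chi_1 = chi_6 (all other irreducibles have multiplicity 0).

Details: The character of a tensor product is the pointwise product (chi_6 * chi_1)(C) = chi_6(C) * chi_1(C):
  {e}: (2)*(1), {r^4}: (2)*(1), {r^1, r^7}: (0)*(1), {r^2, r^6}: (-2)*(1), {r^3, r^5}: (0)*(1), {s, sr^2, ...}: (0)*(1), {sr, sr^3, ...}: (0)*(1)
so (chi_6 * chi_1) takes values
  {e} -> 2, {r^4} -> 2, {r^1, r^7} -> 0, {r^2, r^6} -> -2, {r^3, r^5} -> 0, {s, sr^2, ...} -> 0, {sr, sr^3, ...} -> 0.
Now take the inner product of this character with each irreducible chi from the table, <chi_6*chi_1, chi> = (1/16) sum_C |C| (chi_6*chi_1)(C) conj(chi(C)):
  <chi_6*chi_1, chi_1> = (1/16)[1*(2)*conj(1) + 1*(2)*conj(1) + 2*(0)*conj(1) + 2*(-2)*conj(1) + 2*(0)*conj(1) + 4*(0)*conj(1) + 4*(0)*conj(1)]
      = (1/16)[(2) + (2) + (0) + (-4) + (0) + (0) + (0)] = 0/16 = 0
  <chi_6*chi_1, chi_2> = (1/16)[1*(2)*conj(1) + 1*(2)*conj(1) + 2*(0)*conj(1) + 2*(-2)*conj(1) + 2*(0)*conj(1) + 4*(0)*conj(-1) + 4*(0)*conj(-1)]
      = (1/16)[(2) + (2) + (0) + (-4) + (0) + (0) + (0)] = 0/16 = 0
  <chi_6*chi_1, chi_3> = (1/16)[1*(2)*conj(1) + 1*(2)*conj(1) + 2*(0)*conj(-1) + 2*(-2)*conj(1) + 2*(0)*conj(-1) + 4*(0)*conj(1) + 4*(0)*conj(-1)]
      = (1/16)[(2) + (2) + (0) + (-4) + (0) + (0) + (0)] = 0/16 = 0
  <chi_6*chi_1, chi_4> = (1/16)[1*(2)*conj(1) + 1*(2)*conj(1) + 2*(0)*conj(-1) + 2*(-2)*conj(1) + 2*(0)*conj(-1) + 4*(0)*conj(-1) + 4*(0)*conj(1)]
      = (1/16)[(2) + (2) + (0) + (-4) + (0) + (0) + (0)] = 0/16 = 0
  <chi_6*chi_1, chi_5> = (1/16)[1*(2)*conj(2) + 1*(2)*conj(-2) + 2*(0)*conj(sqrt(2)) + 2*(-2)*conj(0) + 2*(0)*conj(-sqrt(2)) + 4*(0)*conj(0) + 4*(0)*conj(0)]
      = (1/16)[(4) + (-4) + (0) + (0) + (0) + (0) + (0)] = 0/16 = 0
  <chi_6*chi_1, chi_6> = (1/16)[1*(2)*conj(2) + 1*(2)*conj(2) + 2*(0)*conj(0) + 2*(-2)*conj(-2) + 2*(0)*conj(0) + 4*(0)*conj(0) + 4*(0)*conj(0)]
      = (1/16)[(4) + (4) + (0) + (8) + (0) + (0) + (0)] = 16/16 = 1
  <chi_6*chi_1, chi_7> = (1/16)[1*(2)*conj(2) + 1*(2)*conj(-2) + 2*(0)*conj(-sqrt(2)) + 2*(-2)*conj(0) + 2*(0)*conj(sqrt(2)) + 4*(0)*conj(0) + 4*(0)*conj(0)]
      = (1/16)[(4) + (-4) + (0) + (0) + (0) + (0) + (0)] = 0/16 = 0
Hence the multiplicities are chi_6: 1. Dimension check: dim(chi_6)*dim(chi_1) = 2*1 = 2 and sum (mult * dim) = 1*2 = 2.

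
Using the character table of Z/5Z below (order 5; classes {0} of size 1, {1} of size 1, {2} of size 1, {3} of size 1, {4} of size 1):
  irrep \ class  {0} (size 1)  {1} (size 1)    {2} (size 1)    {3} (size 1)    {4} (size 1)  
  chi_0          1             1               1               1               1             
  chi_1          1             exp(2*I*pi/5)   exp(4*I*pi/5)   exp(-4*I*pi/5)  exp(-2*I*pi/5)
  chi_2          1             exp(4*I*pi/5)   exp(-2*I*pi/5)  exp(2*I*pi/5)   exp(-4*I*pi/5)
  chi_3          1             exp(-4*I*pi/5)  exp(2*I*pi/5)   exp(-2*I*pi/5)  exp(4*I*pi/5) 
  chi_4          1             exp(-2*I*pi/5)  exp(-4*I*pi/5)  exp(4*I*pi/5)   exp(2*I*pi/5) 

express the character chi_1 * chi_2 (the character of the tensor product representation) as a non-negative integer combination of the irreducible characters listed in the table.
chi_1 tensor chi_2 = chi_3 (all other irreducibles have multiplicity 0).

Working: The character of a tensor product is the pointwise product (chi_1 * chi_2)(C) = chi_1(C) * chi_2(C):
  {0}: (1)*(1), {1}: (exp(2*I*pi/5))*(exp(4*I*pi/5)), {2}: (exp(4*I*pi/5))*(exp(-2*I*pi/5)), {3}: (exp(-4*I*pi/5))*(exp(2*I*pi/5)), {4}: (exp(-2*I*pi/5))*(exp(-4*I*pi/5))
so (chi_1 * chi_2) takes values
  {0} -> 1, {1} -> exp(-4*I*pi/5), {2} -> exp(2*I*pi/5), {3} -> exp(-2*I*pi/5), {4} -> exp(4*I*pi/5).
Now take the inner product of this character with each irreducible chi from the table, <chi_1*chi_2, chi> = (1/5) sum_C |C| (chi_1*chi_2)(C) conj(chi(C)):
  <chi_1*chi_2, chi_0> = (1/5)[1*(1)*conj(1) + 1*(exp(-4*I*pi/5))*conj(1) + 1*(exp(2*I*pi/5))*conj(1) + 1*(exp(-2*I*pi/5))*conj(1) + 1*(exp(4*I*pi/5))*conj(1)]
      = (1/5)[(1) + (exp(-4*I*pi/5)) + (exp(2*I*pi/5)) + (exp(-2*I*pi/5)) + (exp(4*I*pi/5))] = 0/5 = 0
  <chi_1*chi_2, chi_1> = (1/5)[1*(1)*conj(1) + 1*(exp(-4*I*pi/5))*conj(exp(2*I*pi/5)) + 1*(exp(2*I*pi/5))*conj(exp(4*I*pi/5)) + 1*(exp(-2*I*pi/5))*conj(exp(-4*I*pi/5)) + 1*(exp(4*I*pi/5))*conj(exp(-2*I*pi/5))]
      = (1/5)[(1) + (exp(4*I*pi/5)) + (exp(-2*I*pi/5)) + (exp(2*I*pi/5)) + (exp(-4*I*pi/5))] = 0/5 = 0
  <chi_1*chi_2, chi_2> = (1/5)[1*(1)*conj(1) + 1*(exp(-4*I*pi/5))*conj(exp(4*I*pi/5)) + 1*(exp(2*I*pi/5))*conj(exp(-2*I*pi/5)) + 1*(exp(-2*I*pi/5))*conj(exp(2*I*pi/5)) + 1*(exp(4*I*pi/5))*conj(exp(-4*I*pi/5))]
      = (1/5)[(1) + (exp(2*I*pi/5)) + (exp(4*I*pi/5)) + (exp(-4*I*pi/5)) + (exp(-2*I*pi/5))] = 0/5 = 0
  <chi_1*chi_2, chi_3> = (1/5)[1*(1)*conj(1) + 1*(exp(-4*I*pi/5))*conj(exp(-4*I*pi/5)) + 1*(exp(2*I*pi/5))*conj(exp(2*I*pi/5)) + 1*(exp(-2*I*pi/5))*conj(exp(-2*I*pi/5)) + 1*(exp(4*I*pi/5))*conj(exp(4*I*pi/5))]
      = (1/5)[(1) + (1) + (1) + (1) + (1)] = 5/5 = 1
  <chi_1*chi_2, chi_4> = (1/5)[1*(1)*conj(1) + 1*(exp(-4*I*pi/5))*conj(exp(-2*I*pi/5)) + 1*(exp(2*I*pi/5))*conj(exp(-4*I*pi/5)) + 1*(exp(-2*I*pi/5))*conj(exp(4*I*pi/5)) + 1*(exp(4*I*pi/5))*conj(exp(2*I*pi/5))]
      = (1/5)[(1) + (exp(-2*I*pi/5)) + (exp(-4*I*pi/5)) + (exp(4*I*pi/5)) + (exp(2*I*pi/5))] = 0/5 = 0
(Exp terms are combined using exp(i*s)*conj(exp(i*t)) = exp(i*(s-t)), and sums of them are collapsed using the identity that for every m > 1 the m distinct m-th roots of unity sum to 0, e.g. 1 + exp(2*I*pi/3) + exp(-2*I*pi/3) = 0.)
Hence the multiplicities are chi_3: 1. Dimension check: dim(chi_1)*dim(chi_2) = 1*1 = 1 and sum (mult * dim) = 1*1 = 1.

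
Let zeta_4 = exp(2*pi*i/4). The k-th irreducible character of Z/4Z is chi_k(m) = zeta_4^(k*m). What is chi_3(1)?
chi_3(1) = zeta_4^3 = -I

Details: chi_3(1) = zeta_4^(3*1) = zeta_4^3. Since zeta_4^4 = 1, this equals zeta_4^3 = exp(2*pi*i*3/4) = -I.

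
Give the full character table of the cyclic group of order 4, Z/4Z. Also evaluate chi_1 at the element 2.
Character table of Z/4Z (irreps indexed chi_0,...,chi_3 with chi_k(m) = zeta_4^(k*m), zeta_4 = exp(2*pi*i/4)):
  irrep \ class  {0} (size 1)  {1} (size 1)  {2} (size 1)  {3} (size 1)
  chi_0          1             1             1             1           
  chi_1          1             I             -1            -I          
  chi_2          1             -1            1             -1          
  chi_3          1             -I            -1            I           

Spot check: chi_1(2) = zeta_4^(1*2) = zeta_4^2 = -1.

Argument: Z/4Z is abelian, so all 4 irreducible complex representations are 1-dimensional. They are given by chi_k(m) = zeta_4^(k*m) for k = 0,...,3. Row orthogonality: sum_m chi_k(m) conj(chi_l(m)) = 4 * [k = l].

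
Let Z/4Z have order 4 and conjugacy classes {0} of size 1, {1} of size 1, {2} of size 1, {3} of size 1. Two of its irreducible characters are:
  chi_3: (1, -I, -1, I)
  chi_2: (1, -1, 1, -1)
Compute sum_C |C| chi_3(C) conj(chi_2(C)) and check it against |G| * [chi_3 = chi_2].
Sum = 0; so <chi_3, chi_2> = 0 (distinct irreducibles are orthogonal).

Reasoning: Compute term by term over conjugacy classes (|C| * chi_3(C) * conj(chi_2(C))):
  1*(1)*conj(1) + 1*(-I)*conj(-1) + 1*(-1)*conj(1) + 1*(I)*conj(-1)
  = (1) + (I) + (-1) + (-I)
  = 0.
(Exp terms are combined using exp(i*s)*conj(exp(i*t)) = exp(i*(s-t)), and sums of them are collapsed using the identity that for every m > 1 the m distinct m-th roots of unity sum to 0, e.g. 1 + exp(2*I*pi/3) + exp(-2*I*pi/3) = 0.)
Dividing by |G| = 4 gives 0/4 = 0, matching the row-orthogonality relation <chi_3, chi_2> = [chi_3 = chi_2].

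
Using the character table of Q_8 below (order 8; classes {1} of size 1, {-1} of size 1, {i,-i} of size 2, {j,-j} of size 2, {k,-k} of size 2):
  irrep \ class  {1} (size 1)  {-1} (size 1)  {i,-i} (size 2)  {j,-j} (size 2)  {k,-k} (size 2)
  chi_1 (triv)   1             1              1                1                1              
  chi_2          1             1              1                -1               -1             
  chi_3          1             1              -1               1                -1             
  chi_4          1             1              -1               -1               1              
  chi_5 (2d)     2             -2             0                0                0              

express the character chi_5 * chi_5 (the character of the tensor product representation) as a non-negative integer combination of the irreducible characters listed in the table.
chi_5 tensor chi_5 = chi_1 + chi_2 + chi_3 + chi_4 (all other irreducibles have multiplicity 0).

Solution. The character of a tensor product is the pointwise product (chi_5 * chi_5)(C) = chi_5(C) * chi_5(C):
  {1}: (2)*(2), {-1}: (-2)*(-2), {i,-i}: (0)*(0), {j,-j}: (0)*(0), {k,-k}: (0)*(0)
so (chi_5 * chi_5) takes values
  {1} -> 4, {-1} -> 4, {i,-i} -> 0, {j,-j} -> 0, {k,-k} -> 0.
Now take the inner product of this character with each irreducible chi from the table, <chi_5*chi_5, chi> = (1/8) sum_C |C| (chi_5*chi_5)(C) conj(chi(C)):
  <chi_5*chi_5, chi_1> = (1/8)[1*(4)*conj(1) + 1*(4)*conj(1) + 2*(0)*conj(1) + 2*(0)*conj(1) + 2*(0)*conj(1)]
      = (1/8)[(4) + (4) + (0) + (0) + (0)] = 8/8 = 1
  <chi_5*chi_5, chi_2> = (1/8)[1*(4)*conj(1) + 1*(4)*conj(1) + 2*(0)*conj(1) + 2*(0)*conj(-1) + 2*(0)*conj(-1)]
      = (1/8)[(4) + (4) + (0) + (0) + (0)] = 8/8 = 1
  <chi_5*chi_5, chi_3> = (1/8)[1*(4)*conj(1) + 1*(4)*conj(1) + 2*(0)*conj(-1) + 2*(0)*conj(1) + 2*(0)*conj(-1)]
      = (1/8)[(4) + (4) + (0) + (0) + (0)] = 8/8 = 1
  <chi_5*chi_5, chi_4> = (1/8)[1*(4)*conj(1) + 1*(4)*conj(1) + 2*(0)*conj(-1) + 2*(0)*conj(-1) + 2*(0)*conj(1)]
      = (1/8)[(4) + (4) + (0) + (0) + (0)] = 8/8 = 1
  <chi_5*chi_5, chi_5> = (1/8)[1*(4)*conj(2) + 1*(4)*conj(-2) + 2*(0)*conj(0) + 2*(0)*conj(0) + 2*(0)*conj(0)]
      = (1/8)[(8) + (-8) + (0) + (0) + (0)] = 0/8 = 0
Hence the multiplicities are chi_1: 1, chi_2: 1, chi_3: 1, chi_4: 1. Dimension check: dim(chi_5)*dim(chi_5) = 2*2 = 4 and sum (mult * dim) = 1*1 + 1*1 + 1*1 + 1*1 = 4.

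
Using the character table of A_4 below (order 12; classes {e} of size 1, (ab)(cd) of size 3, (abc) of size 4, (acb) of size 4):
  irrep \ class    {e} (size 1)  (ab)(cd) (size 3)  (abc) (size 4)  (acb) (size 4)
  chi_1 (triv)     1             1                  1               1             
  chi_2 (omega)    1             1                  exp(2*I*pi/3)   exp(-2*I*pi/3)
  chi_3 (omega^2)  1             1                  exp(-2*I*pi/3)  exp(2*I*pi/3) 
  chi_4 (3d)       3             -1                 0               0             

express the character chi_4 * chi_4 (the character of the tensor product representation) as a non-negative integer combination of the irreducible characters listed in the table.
chi_4 tensor chi_4 = chi_1 + chi_2 + chi_3 + 2*chi_4 (all other irreducibles have multiplicity 0).

Argument: The character of a tensor product is the pointwise product (chi_4 * chi_4)(C) = chi_4(C) * chi_4(C):
  {e}: (3)*(3), (ab)(cd): (-1)*(-1), (abc): (0)*(0), (acb): (0)*(0)
so (chi_4 * chi_4) takes values
  {e} -> 9, (ab)(cd) -> 1, (abc) -> 0, (acb) -> 0.
Now take the inner product of this character with each irreducible chi from the table, <chi_4*chi_4, chi> = (1/12) sum_C |C| (chi_4*chi_4)(C) conj(chi(C)):
  <chi_4*chi_4, chi_1> = (1/12)[1*(9)*conj(1) + 3*(1)*conj(1) + 4*(0)*conj(1) + 4*(0)*conj(1)]
      = (1/12)[(9) + (3) + (0) + (0)] = 12/12 = 1
  <chi_4*chi_4, chi_2> = (1/12)[1*(9)*conj(1) + 3*(1)*conj(1) + 4*(0)*conj(exp(2*I*pi/3)) + 4*(0)*conj(exp(-2*I*pi/3))]
      = (1/12)[(9) + (3) + (0) + (0)] = 12/12 = 1
  <chi_4*chi_4, chi_3> = (1/12)[1*(9)*conj(1) + 3*(1)*conj(1) + 4*(0)*conj(exp(-2*I*pi/3)) + 4*(0)*conj(exp(2*I*pi/3))]
      = (1/12)[(9) + (3) + (0) + (0)] = 12/12 = 1
  <chi_4*chi_4, chi_4> = (1/12)[1*(9)*conj(3) + 3*(1)*conj(-1) + 4*(0)*conj(0) + 4*(0)*conj(0)]
      = (1/12)[(27) + (-3) + (0) + (0)] = 24/12 = 2
(Exp terms are combined using exp(i*s)*conj(exp(i*t)) = exp(i*(s-t)), and sums of them are collapsed using the identity that for every m > 1 the m distinct m-th roots of unity sum to 0, e.g. 1 + exp(2*I*pi/3) + exp(-2*I*pi/3) = 0.)
Hence the multiplicities are chi_1: 1, chi_2: 1, chi_3: 1, chi_4: 2. Dimension check: dim(chi_4)*dim(chi_4) = 3*3 = 9 and sum (mult * dim) = 1*1 + 1*1 + 1*1 + 2*3 = 9.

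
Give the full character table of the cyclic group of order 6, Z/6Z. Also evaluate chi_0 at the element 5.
Character table of Z/6Z (irreps indexed chi_0,...,chi_5 with chi_k(m) = zeta_6^(k*m), zeta_6 = exp(2*pi*i/6)):
  irrep \ class  {0} (size 1)  {1} (size 1)    {2} (size 1)    {3} (size 1)  {4} (size 1)    {5} (size 1)  
  chi_0          1             1               1               1             1               1             
  chi_1          1             exp(I*pi/3)     exp(2*I*pi/3)   -1            exp(-2*I*pi/3)  exp(-I*pi/3)  
  chi_2          1             exp(2*I*pi/3)   exp(-2*I*pi/3)  1             exp(2*I*pi/3)   exp(-2*I*pi/3)
  chi_3          1             -1              1               -1            1               -1            
  chi_4          1             exp(-2*I*pi/3)  exp(2*I*pi/3)   1             exp(-2*I*pi/3)  exp(2*I*pi/3) 
  chi_5          1             exp(-I*pi/3)    exp(-2*I*pi/3)  -1            exp(2*I*pi/3)   exp(I*pi/3)   

Spot check: chi_0(5) = zeta_6^(0*5) = zeta_6^0 = 1.

Why: Z/6Z is abelian, so all 6 irreducible complex representations are 1-dimensional. They are given by chi_k(m) = zeta_6^(k*m) for k = 0,...,5. Row orthogonality: sum_m chi_k(m) conj(chi_l(m)) = 6 * [k = l].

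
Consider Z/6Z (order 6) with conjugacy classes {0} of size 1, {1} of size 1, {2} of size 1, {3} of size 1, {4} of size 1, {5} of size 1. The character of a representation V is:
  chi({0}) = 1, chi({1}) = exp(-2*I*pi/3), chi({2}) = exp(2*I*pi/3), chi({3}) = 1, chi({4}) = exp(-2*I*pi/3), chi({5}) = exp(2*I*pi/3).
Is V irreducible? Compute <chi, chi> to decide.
Irreducible: <chi, chi> = 1.

Solution. <chi, chi> = (1/|G|) sum_C |C| * |chi(C)|^2 = (1/6)[1*|1|^2 + 1*|exp(-2*I*pi/3)|^2 + 1*|exp(2*I*pi/3)|^2 + 1*|1|^2 + 1*|exp(-2*I*pi/3)|^2 + 1*|exp(2*I*pi/3)|^2]
  = (1/6)[(1) + (1) + (1) + (1) + (1) + (1)] = 6/6 = 1.
(Exp terms are combined using exp(i*s)*conj(exp(i*t)) = exp(i*(s-t)), and sums of them are collapsed using the identity that for every m > 1 the m distinct m-th roots of unity sum to 0, e.g. 1 + exp(2*I*pi/3) + exp(-2*I*pi/3) = 0.)
A character is irreducible iff <chi, chi> = 1, so this representation is irreducible.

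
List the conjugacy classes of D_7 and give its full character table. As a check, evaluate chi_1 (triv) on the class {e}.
Conjugacy classes: {e} of size 1, {r^1, r^6} of size 2, {r^2, r^5} of size 2, {r^3, r^4} of size 2, {s, sr, ..., sr^6} of size 7.
Character table:
  irrep \ class              {e} (size 1)  {r^1, r^6} (size 2)  {r^2, r^5} (size 2)  {r^3, r^4} (size 2)  {s, sr, ..., sr^6} (size 7)
  chi_1 (triv)               1             1                    1                    1                    1                          
  chi_2 (sign: r->1, s->-1)  1             1                    1                    1                    -1                         
  chi_3 (2d, j=1)            2             2*cos(2*pi/7)        -2*cos(3*pi/7)       -2*cos(pi/7)         0                          
  chi_4 (2d, j=2)            2             -2*cos(3*pi/7)       -2*cos(pi/7)         2*cos(2*pi/7)        0                          
  chi_5 (2d, j=3)            2             -2*cos(pi/7)         2*cos(2*pi/7)        -2*cos(3*pi/7)       0                          

Spot check: chi_1 (triv) on {e} = 1.

Argument: D_7 has order 2*7 = 14 with 5 conjugacy classes, hence 5 irreducibles. Sum of squared dims 1 + 1 + 4 + 4 + 4 = 14 = |G|. Linear characters come from the abelianisation; the 2-dimensional irreps have character r^k -> 2*cos(2*pi*j*k/7), reflections -> 0.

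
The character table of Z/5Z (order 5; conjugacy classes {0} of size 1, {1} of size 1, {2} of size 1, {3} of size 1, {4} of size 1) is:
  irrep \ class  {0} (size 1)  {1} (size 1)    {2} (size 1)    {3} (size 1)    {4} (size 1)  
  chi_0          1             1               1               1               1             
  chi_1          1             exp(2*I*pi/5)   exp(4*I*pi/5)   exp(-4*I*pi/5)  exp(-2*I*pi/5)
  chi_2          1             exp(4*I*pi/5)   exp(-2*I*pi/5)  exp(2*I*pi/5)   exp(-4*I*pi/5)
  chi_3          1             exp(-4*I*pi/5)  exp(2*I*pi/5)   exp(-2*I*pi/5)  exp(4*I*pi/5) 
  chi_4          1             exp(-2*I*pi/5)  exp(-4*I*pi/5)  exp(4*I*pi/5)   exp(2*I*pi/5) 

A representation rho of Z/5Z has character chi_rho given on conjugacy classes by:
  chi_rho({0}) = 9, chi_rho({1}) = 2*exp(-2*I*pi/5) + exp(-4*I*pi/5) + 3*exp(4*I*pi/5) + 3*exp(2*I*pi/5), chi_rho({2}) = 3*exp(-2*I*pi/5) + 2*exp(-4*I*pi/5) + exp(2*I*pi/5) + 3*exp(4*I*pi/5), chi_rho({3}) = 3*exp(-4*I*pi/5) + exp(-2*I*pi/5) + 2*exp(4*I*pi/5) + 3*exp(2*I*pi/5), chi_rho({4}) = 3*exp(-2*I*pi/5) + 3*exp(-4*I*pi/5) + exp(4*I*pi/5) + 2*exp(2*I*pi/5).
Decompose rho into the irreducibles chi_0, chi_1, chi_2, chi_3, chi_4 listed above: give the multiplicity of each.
Multiplicities: chi_0: 0, chi_1: 3, chi_2: 3, chi_3: 1, chi_4: 2.

Argument: Use <chi_rho, chi> = (1/|G|) sum_C |C| * chi_rho(C) * conj(chi(C)) with |G| = 5 for each irreducible chi in the table:
  <chi_rho, chi_0> = (1/5)[1*(9)*conj(1) + 1*(2*exp(-2*I*pi/5) + exp(-4*I*pi/5) + 3*exp(4*I*pi/5) + 3*exp(2*I*pi/5))*conj(1) + 1*(3*exp(-2*I*pi/5) + 2*exp(-4*I*pi/5) + exp(2*I*pi/5) + 3*exp(4*I*pi/5))*conj(1) + 1*(3*exp(-4*I*pi/5) + exp(-2*I*pi/5) + 2*exp(4*I*pi/5) + 3*exp(2*I*pi/5))*conj(1) + 1*(3*exp(-2*I*pi/5) + 3*exp(-4*I*pi/5) + exp(4*I*pi/5) + 2*exp(2*I*pi/5))*conj(1)]
      = (1/5)[(9) + (2*exp(-2*I*pi/5) + exp(-4*I*pi/5) + 3*exp(4*I*pi/5) + 3*exp(2*I*pi/5)) + (3*exp(-2*I*pi/5) + 2*exp(-4*I*pi/5) + exp(2*I*pi/5) + 3*exp(4*I*pi/5)) + (3*exp(-4*I*pi/5) + exp(-2*I*pi/5) + 2*exp(4*I*pi/5) + 3*exp(2*I*pi/5)) + (3*exp(-2*I*pi/5) + 3*exp(-4*I*pi/5) + exp(4*I*pi/5) + 2*exp(2*I*pi/5))] = 0/5 = 0
  <chi_rho, chi_1> = (1/5)[1*(9)*conj(1) + 1*(2*exp(-2*I*pi/5) + exp(-4*I*pi/5) + 3*exp(4*I*pi/5) + 3*exp(2*I*pi/5))*conj(exp(2*I*pi/5)) + 1*(3*exp(-2*I*pi/5) + 2*exp(-4*I*pi/5) + exp(2*I*pi/5) + 3*exp(4*I*pi/5))*conj(exp(4*I*pi/5)) + 1*(3*exp(-4*I*pi/5) + exp(-2*I*pi/5) + 2*exp(4*I*pi/5) + 3*exp(2*I*pi/5))*conj(exp(-4*I*pi/5)) + 1*(3*exp(-2*I*pi/5) + 3*exp(-4*I*pi/5) + exp(4*I*pi/5) + 2*exp(2*I*pi/5))*conj(exp(-2*I*pi/5))]
      = (1/5)[(9) + (3 + 2*exp(-4*I*pi/5) + exp(4*I*pi/5) + 3*exp(2*I*pi/5)) + (3 + exp(-2*I*pi/5) + 3*exp(4*I*pi/5) + 2*exp(2*I*pi/5)) + (3 + 2*exp(-2*I*pi/5) + 3*exp(-4*I*pi/5) + exp(2*I*pi/5)) + (3 + 3*exp(-2*I*pi/5) + exp(-4*I*pi/5) + 2*exp(4*I*pi/5))] = 15/5 = 3
  <chi_rho, chi_2> = (1/5)[1*(9)*conj(1) + 1*(2*exp(-2*I*pi/5) + exp(-4*I*pi/5) + 3*exp(4*I*pi/5) + 3*exp(2*I*pi/5))*conj(exp(4*I*pi/5)) + 1*(3*exp(-2*I*pi/5) + 2*exp(-4*I*pi/5) + exp(2*I*pi/5) + 3*exp(4*I*pi/5))*conj(exp(-2*I*pi/5)) + 1*(3*exp(-4*I*pi/5) + exp(-2*I*pi/5) + 2*exp(4*I*pi/5) + 3*exp(2*I*pi/5))*conj(exp(2*I*pi/5)) + 1*(3*exp(-2*I*pi/5) + 3*exp(-4*I*pi/5) + exp(4*I*pi/5) + 2*exp(2*I*pi/5))*conj(exp(-4*I*pi/5))]
      = (1/5)[(9) + (3 + 3*exp(-2*I*pi/5) + exp(2*I*pi/5) + 2*exp(4*I*pi/5)) + (3 + 2*exp(-2*I*pi/5) + 3*exp(-4*I*pi/5) + exp(4*I*pi/5)) + (3 + exp(-4*I*pi/5) + 3*exp(4*I*pi/5) + 2*exp(2*I*pi/5)) + (3 + 2*exp(-4*I*pi/5) + exp(-2*I*pi/5) + 3*exp(2*I*pi/5))] = 15/5 = 3
  <chi_rho, chi_3> = (1/5)[1*(9)*conj(1) + 1*(2*exp(-2*I*pi/5) + exp(-4*I*pi/5) + 3*exp(4*I*pi/5) + 3*exp(2*I*pi/5))*conj(exp(-4*I*pi/5)) + 1*(3*exp(-2*I*pi/5) + 2*exp(-4*I*pi/5) + exp(2*I*pi/5) + 3*exp(4*I*pi/5))*conj(exp(2*I*pi/5)) + 1*(3*exp(-4*I*pi/5) + exp(-2*I*pi/5) + 2*exp(4*I*pi/5) + 3*exp(2*I*pi/5))*conj(exp(-2*I*pi/5)) + 1*(3*exp(-2*I*pi/5) + 3*exp(-4*I*pi/5) + exp(4*I*pi/5) + 2*exp(2*I*pi/5))*conj(exp(4*I*pi/5))]
      = (1/5)[(9) + (1 + 3*exp(-2*I*pi/5) + 3*exp(-4*I*pi/5) + 2*exp(2*I*pi/5)) + (1 + 3*exp(-4*I*pi/5) + 2*exp(4*I*pi/5) + 3*exp(2*I*pi/5)) + (1 + 3*exp(-2*I*pi/5) + 2*exp(-4*I*pi/5) + 3*exp(4*I*pi/5)) + (1 + 2*exp(-2*I*pi/5) + 3*exp(4*I*pi/5) + 3*exp(2*I*pi/5))] = 5/5 = 1
  <chi_rho, chi_4> = (1/5)[1*(9)*conj(1) + 1*(2*exp(-2*I*pi/5) + exp(-4*I*pi/5) + 3*exp(4*I*pi/5) + 3*exp(2*I*pi/5))*conj(exp(-2*I*pi/5)) + 1*(3*exp(-2*I*pi/5) + 2*exp(-4*I*pi/5) + exp(2*I*pi/5) + 3*exp(4*I*pi/5))*conj(exp(-4*I*pi/5)) + 1*(3*exp(-4*I*pi/5) + exp(-2*I*pi/5) + 2*exp(4*I*pi/5) + 3*exp(2*I*pi/5))*conj(exp(4*I*pi/5)) + 1*(3*exp(-2*I*pi/5) + 3*exp(-4*I*pi/5) + exp(4*I*pi/5) + 2*exp(2*I*pi/5))*conj(exp(2*I*pi/5))]
      = (1/5)[(9) + (2 + 3*exp(-4*I*pi/5) + exp(-2*I*pi/5) + 3*exp(4*I*pi/5)) + (2 + 3*exp(-2*I*pi/5) + exp(-4*I*pi/5) + 3*exp(2*I*pi/5)) + (2 + 3*exp(-2*I*pi/5) + exp(4*I*pi/5) + 3*exp(2*I*pi/5)) + (2 + 3*exp(-4*I*pi/5) + exp(2*I*pi/5) + 3*exp(4*I*pi/5))] = 10/5 = 2
(Exp terms are combined using exp(i*s)*conj(exp(i*t)) = exp(i*(s-t)), and sums of them are collapsed using the identity that for every m > 1 the m distinct m-th roots of unity sum to 0, e.g. 1 + exp(2*I*pi/3) + exp(-2*I*pi/3) = 0.)
Dimension check: dim(rho) = sum (mult * dim) = 0*1 + 3*1 + 3*1 + 1*1 + 2*1 = 9 = chi_rho(e) = 9.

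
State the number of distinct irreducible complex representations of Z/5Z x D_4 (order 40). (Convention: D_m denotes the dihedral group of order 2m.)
25

Why: The number of irreducible complex representations of a finite group equals its number of conjugacy classes. For a direct product, #classes(G x H) = #classes(G) * #classes(H). Z/5Z has 5 classes (abelian), D_4 has 5 classes, so 5 * 5 = 25, so Z/5Z x D_4 (order 40) has exactly 25 irreducible complex representations.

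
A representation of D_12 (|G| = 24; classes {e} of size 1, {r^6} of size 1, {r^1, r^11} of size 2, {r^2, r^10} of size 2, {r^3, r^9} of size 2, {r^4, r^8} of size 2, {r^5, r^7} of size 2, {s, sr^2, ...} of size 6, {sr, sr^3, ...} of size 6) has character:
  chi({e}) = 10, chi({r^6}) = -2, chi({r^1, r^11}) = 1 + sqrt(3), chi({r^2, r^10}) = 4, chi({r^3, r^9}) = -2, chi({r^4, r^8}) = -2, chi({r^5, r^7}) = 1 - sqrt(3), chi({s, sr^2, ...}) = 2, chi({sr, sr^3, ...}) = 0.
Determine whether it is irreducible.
Not irreducible (reducible): <chi, chi> = 8 > 1.

Solution. <chi, chi> = (1/|G|) sum_C |C| * |chi(C)|^2 = (1/24)[1*|10|^2 + 1*|-2|^2 + 2*|1 + sqrt(3)|^2 + 2*|4|^2 + 2*|-2|^2 + 2*|-2|^2 + 2*|1 - sqrt(3)|^2 + 6*|2|^2 + 6*|0|^2]
  = (1/24)[(100) + (4) + (4*sqrt(3) + 8) + (32) + (8) + (8) + (8 - 4*sqrt(3)) + (24) + (0)] = 192/24 = 8.
A character is irreducible iff <chi, chi> = 1, so this representation is reducible.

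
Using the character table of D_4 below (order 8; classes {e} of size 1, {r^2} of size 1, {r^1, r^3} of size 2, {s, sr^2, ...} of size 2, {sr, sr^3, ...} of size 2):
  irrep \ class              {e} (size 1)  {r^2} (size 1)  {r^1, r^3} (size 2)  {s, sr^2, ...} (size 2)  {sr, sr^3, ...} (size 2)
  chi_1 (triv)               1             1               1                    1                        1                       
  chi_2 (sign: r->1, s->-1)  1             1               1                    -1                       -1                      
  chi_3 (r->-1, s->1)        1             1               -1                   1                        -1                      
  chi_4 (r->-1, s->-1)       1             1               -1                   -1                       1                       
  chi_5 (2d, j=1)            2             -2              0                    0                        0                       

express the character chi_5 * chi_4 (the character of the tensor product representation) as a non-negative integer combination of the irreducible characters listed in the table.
chi_5 tensor chi_4 = chi_5 (all other irreducibles have multiplicity 0).

The character of a tensor product is the pointwise product (chi_5 * chi_4)(C) = chi_5(C) * chi_4(C):
  {e}: (2)*(1), {r^2}: (-2)*(1), {r^1, r^3}: (0)*(-1), {s, sr^2, ...}: (0)*(-1), {sr, sr^3, ...}: (0)*(1)
so (chi_5 * chi_4) takes values
  {e} -> 2, {r^2} -> -2, {r^1, r^3} -> 0, {s, sr^2, ...} -> 0, {sr, sr^3, ...} -> 0.
Now take the inner product of this character with each irreducible chi from the table, <chi_5*chi_4, chi> = (1/8) sum_C |C| (chi_5*chi_4)(C) conj(chi(C)):
  <chi_5*chi_4, chi_1> = (1/8)[1*(2)*conj(1) + 1*(-2)*conj(1) + 2*(0)*conj(1) + 2*(0)*conj(1) + 2*(0)*conj(1)]
      = (1/8)[(2) + (-2) + (0) + (0) + (0)] = 0/8 = 0
  <chi_5*chi_4, chi_2> = (1/8)[1*(2)*conj(1) + 1*(-2)*conj(1) + 2*(0)*conj(1) + 2*(0)*conj(-1) + 2*(0)*conj(-1)]
      = (1/8)[(2) + (-2) + (0) + (0) + (0)] = 0/8 = 0
  <chi_5*chi_4, chi_3> = (1/8)[1*(2)*conj(1) + 1*(-2)*conj(1) + 2*(0)*conj(-1) + 2*(0)*conj(1) + 2*(0)*conj(-1)]
      = (1/8)[(2) + (-2) + (0) + (0) + (0)] = 0/8 = 0
  <chi_5*chi_4, chi_4> = (1/8)[1*(2)*conj(1) + 1*(-2)*conj(1) + 2*(0)*conj(-1) + 2*(0)*conj(-1) + 2*(0)*conj(1)]
      = (1/8)[(2) + (-2) + (0) + (0) + (0)] = 0/8 = 0
  <chi_5*chi_4, chi_5> = (1/8)[1*(2)*conj(2) + 1*(-2)*conj(-2) + 2*(0)*conj(0) + 2*(0)*conj(0) + 2*(0)*conj(0)]
      = (1/8)[(4) + (4) + (0) + (0) + (0)] = 8/8 = 1
Hence the multiplicities are chi_5: 1. Dimension check: dim(chi_5)*dim(chi_4) = 2*1 = 2 and sum (mult * dim) = 1*2 = 2.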